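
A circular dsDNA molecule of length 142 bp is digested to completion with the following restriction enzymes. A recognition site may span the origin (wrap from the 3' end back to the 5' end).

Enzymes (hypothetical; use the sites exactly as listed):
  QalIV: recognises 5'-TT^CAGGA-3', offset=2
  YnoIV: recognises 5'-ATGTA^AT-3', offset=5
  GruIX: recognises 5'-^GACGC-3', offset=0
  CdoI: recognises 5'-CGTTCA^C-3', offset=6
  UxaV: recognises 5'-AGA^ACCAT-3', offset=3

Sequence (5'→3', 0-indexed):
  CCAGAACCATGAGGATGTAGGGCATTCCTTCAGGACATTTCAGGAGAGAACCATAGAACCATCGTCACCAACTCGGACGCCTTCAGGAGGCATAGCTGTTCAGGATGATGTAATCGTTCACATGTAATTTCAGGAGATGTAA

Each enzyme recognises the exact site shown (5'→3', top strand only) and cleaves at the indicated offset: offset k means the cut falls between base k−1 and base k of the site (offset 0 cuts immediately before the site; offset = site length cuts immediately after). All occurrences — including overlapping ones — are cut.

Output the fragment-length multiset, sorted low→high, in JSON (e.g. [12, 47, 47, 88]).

Scan for sites:
  QalIV TTCAGGA/2: at [28, 38, 81, 98, 128] ⇒ [30, 40, 83, 100, 130]
  YnoIV ATGTAAT/5: at [107, 121] ⇒ [112, 126]
  GruIX GACGC/0: at [75] ⇒ [75]
  CdoI CGTTCAC/6: at [114] ⇒ [120]
  UxaV AGAACCAT/3: at [2, 46, 54] ⇒ [5, 49, 57]

All cut coordinates (distinct, sorted): [5, 30, 40, 49, 57, 75, 83, 100, 112, 120, 126, 130]

Fragments:
  5→30: 25 bp
  30→40: 10 bp
  40→49: 9 bp
  49→57: 8 bp
  57→75: 18 bp
  75→83: 8 bp
  83→100: 17 bp
  100→112: 12 bp
  112→120: 8 bp
  120→126: 6 bp
  126→130: 4 bp
  130→5 (wrap): 142-130+5 = 17 bp

[4,6,8,8,8,9,10,12,17,17,18,25]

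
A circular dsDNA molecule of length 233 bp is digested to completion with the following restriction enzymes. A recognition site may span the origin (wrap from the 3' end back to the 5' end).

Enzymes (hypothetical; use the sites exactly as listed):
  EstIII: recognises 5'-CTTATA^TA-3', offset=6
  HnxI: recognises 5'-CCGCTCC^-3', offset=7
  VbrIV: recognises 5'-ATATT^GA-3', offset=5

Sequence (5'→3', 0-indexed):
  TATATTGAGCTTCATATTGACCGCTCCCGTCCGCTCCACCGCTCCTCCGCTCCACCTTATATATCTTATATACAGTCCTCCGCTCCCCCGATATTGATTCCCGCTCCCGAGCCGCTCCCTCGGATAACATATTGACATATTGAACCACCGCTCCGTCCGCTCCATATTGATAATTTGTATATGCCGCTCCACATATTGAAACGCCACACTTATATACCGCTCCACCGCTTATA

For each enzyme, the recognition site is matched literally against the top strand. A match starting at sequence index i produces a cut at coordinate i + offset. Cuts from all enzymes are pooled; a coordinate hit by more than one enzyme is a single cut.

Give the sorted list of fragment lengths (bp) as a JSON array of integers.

Per-enzyme occurrences:
  EstIII CTTATATA/6: at [55, 64, 208, 227] ⇒ [0, 61, 70, 214]
  HnxI CCGCTCC/7: at [20, 30, 38, 46, 79, 100, 111, 147, 156, 183, 216] ⇒ [27, 37, 45, 53, 86, 107, 118, 154, 163, 190, 223]
  VbrIV ATATTGA/5: at [1, 13, 90, 128, 136, 163, 192] ⇒ [6, 18, 95, 133, 141, 168, 197]

All cut coordinates (distinct, sorted): [0, 6, 18, 27, 37, 45, 53, 61, 70, 86, 95, 107, 118, 133, 141, 154, 163, 168, 190, 197, 214, 223]

Fragment lengths:
  0→6: 6 bp
  6→18: 12 bp
  18→27: 9 bp
  27→37: 10 bp
  37→45: 8 bp
  45→53: 8 bp
  53→61: 8 bp
  61→70: 9 bp
  70→86: 16 bp
  86→95: 9 bp
  95→107: 12 bp
  107→118: 11 bp
  118→133: 15 bp
  133→141: 8 bp
  141→154: 13 bp
  154→163: 9 bp
  163→168: 5 bp
  168→190: 22 bp
  190→197: 7 bp
  197→214: 17 bp
  214→223: 9 bp
  223→0 (wrap): 233-223+0 = 10 bp

[5,6,7,8,8,8,8,9,9,9,9,9,10,10,11,12,12,13,15,16,17,22]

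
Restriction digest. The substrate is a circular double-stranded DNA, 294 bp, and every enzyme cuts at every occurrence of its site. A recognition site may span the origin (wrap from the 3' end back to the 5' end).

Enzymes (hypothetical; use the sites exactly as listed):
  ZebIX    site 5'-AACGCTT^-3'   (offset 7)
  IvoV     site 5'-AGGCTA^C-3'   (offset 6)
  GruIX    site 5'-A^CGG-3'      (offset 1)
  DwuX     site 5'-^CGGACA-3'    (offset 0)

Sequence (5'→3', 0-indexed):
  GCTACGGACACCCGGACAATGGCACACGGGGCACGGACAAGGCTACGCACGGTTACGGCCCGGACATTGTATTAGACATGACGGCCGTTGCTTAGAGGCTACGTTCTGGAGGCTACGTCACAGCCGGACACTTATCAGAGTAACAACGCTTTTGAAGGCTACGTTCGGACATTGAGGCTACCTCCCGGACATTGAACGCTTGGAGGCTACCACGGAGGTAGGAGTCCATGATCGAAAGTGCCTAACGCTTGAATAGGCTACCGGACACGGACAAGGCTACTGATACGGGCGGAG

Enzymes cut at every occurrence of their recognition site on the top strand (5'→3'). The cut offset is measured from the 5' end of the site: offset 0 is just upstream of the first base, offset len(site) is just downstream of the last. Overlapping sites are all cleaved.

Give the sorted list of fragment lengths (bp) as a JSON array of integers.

Site scan:
  ZebIX AACGCTT/7: at [144, 194, 243] ⇒ [151, 201, 250]
  IvoV AGGCTAC/6: at [39, 95, 109, 155, 174, 203, 254, 273, 292] ⇒ [4, 45, 101, 115, 161, 180, 209, 260, 279]
  GruIX ACGG/1: at [3, 25, 32, 48, 54, 80, 211, 266, 284] ⇒ [4, 26, 33, 49, 55, 81, 212, 267, 285]
  DwuX CGGACA/0: at [4, 12, 33, 60, 124, 165, 185, 261, 267] ⇒ [4, 12, 33, 60, 124, 165, 185, 261, 267]

Pooled cuts: [4, 12, 26, 33, 45, 49, 55, 60, 81, 101, 115, 124, 151, 161, 165, 180, 185, 201, 209, 212, 250, 260, 261, 267, 279, 285]

Fragments:
  4→12: 8 bp
  12→26: 14 bp
  26→33: 7 bp
  33→45: 12 bp
  45→49: 4 bp
  49→55: 6 bp
  55→60: 5 bp
  60→81: 21 bp
  81→101: 20 bp
  101→115: 14 bp
  115→124: 9 bp
  124→151: 27 bp
  151→161: 10 bp
  161→165: 4 bp
  165→180: 15 bp
  180→185: 5 bp
  185→201: 16 bp
  201→209: 8 bp
  209→212: 3 bp
  212→250: 38 bp
  250→260: 10 bp
  260→261: 1 bp
  261→267: 6 bp
  267→279: 12 bp
  279→285: 6 bp
  285→4 (wrap): 294-285+4 = 13 bp

[1,3,4,4,5,5,6,6,6,7,8,8,9,10,10,12,12,13,14,14,15,16,20,21,27,38]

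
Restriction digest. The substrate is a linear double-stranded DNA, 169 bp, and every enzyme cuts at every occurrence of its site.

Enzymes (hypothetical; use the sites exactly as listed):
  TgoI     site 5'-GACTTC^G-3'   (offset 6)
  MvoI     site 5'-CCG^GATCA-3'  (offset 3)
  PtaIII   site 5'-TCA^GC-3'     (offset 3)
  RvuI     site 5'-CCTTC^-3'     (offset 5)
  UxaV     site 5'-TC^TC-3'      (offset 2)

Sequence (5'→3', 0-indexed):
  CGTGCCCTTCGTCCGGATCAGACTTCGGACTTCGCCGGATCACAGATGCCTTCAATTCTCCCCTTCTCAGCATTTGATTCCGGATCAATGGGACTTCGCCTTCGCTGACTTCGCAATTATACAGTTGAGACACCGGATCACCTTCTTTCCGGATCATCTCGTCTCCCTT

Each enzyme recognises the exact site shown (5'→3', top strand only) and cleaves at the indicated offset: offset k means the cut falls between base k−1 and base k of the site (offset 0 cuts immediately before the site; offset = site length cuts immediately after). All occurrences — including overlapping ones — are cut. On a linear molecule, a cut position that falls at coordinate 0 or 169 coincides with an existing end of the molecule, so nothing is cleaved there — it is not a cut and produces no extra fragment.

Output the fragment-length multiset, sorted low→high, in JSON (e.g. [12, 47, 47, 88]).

Site scan:
  TgoI GACTTCG/6: at [20, 27, 91, 106] ⇒ [26, 33, 97, 112]
  MvoI CCGGATCA/3: at [12, 34, 79, 132, 148] ⇒ [15, 37, 82, 135, 151]
  PtaIII TCAGC/3: at [66] ⇒ [69]
  RvuI CCTTC/5: at [5, 48, 61, 98, 140] ⇒ [10, 53, 66, 103, 145]
  UxaV TCTC/2: at [56, 64, 156, 161] ⇒ [58, 66, 158, 163]

Pooled cuts: [10, 15, 26, 33, 37, 53, 58, 66, 69, 82, 97, 103, 112, 135, 145, 151, 158, 163]

Fragment lengths:
  [0,10): 10 bp
  [10,15): 5 bp
  [15,26): 11 bp
  [26,33): 7 bp
  [33,37): 4 bp
  [37,53): 16 bp
  [53,58): 5 bp
  [58,66): 8 bp
  [66,69): 3 bp
  [69,82): 13 bp
  [82,97): 15 bp
  [97,103): 6 bp
  [103,112): 9 bp
  [112,135): 23 bp
  [135,145): 10 bp
  [145,151): 6 bp
  [151,158): 7 bp
  [158,163): 5 bp
  [163,169): 6 bp

[3,4,5,5,5,6,6,6,7,7,8,9,10,10,11,13,15,16,23]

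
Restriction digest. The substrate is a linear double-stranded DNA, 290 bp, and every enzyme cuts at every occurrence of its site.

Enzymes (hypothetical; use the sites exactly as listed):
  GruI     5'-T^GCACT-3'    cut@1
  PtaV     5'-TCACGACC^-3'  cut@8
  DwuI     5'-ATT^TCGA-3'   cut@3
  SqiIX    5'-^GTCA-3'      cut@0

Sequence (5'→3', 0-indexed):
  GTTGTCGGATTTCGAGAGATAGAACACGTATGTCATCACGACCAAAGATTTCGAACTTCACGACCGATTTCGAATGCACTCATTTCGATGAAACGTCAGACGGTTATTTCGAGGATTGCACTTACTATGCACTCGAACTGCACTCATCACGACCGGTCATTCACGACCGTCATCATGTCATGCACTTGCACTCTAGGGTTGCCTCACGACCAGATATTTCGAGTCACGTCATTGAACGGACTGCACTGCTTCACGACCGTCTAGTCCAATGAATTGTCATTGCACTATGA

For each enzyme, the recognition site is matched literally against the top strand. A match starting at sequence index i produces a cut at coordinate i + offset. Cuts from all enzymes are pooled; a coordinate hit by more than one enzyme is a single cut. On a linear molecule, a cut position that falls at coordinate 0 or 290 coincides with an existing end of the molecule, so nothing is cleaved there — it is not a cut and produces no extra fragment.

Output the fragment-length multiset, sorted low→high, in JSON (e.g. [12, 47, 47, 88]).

[1,4,4,5,5,6,6,6,7,7,8,9,9,9,10,11,11,11,12,13,14,15,15,15,16,17,20,24]

Site scan:
  GruI TGCACT/1: at [74, 116, 127, 138, 180, 186, 241, 280] ⇒ [75, 117, 128, 139, 181, 187, 242, 281]
  PtaV TCACGACC/8: at [35, 57, 146, 160, 203, 250] ⇒ [43, 65, 154, 168, 211, 258]
  DwuI ATTTCGA/3: at [8, 47, 66, 81, 105, 215] ⇒ [11, 50, 69, 84, 108, 218]
  SqiIX GTCA/0: at [31, 94, 155, 168, 176, 222, 227, 275] ⇒ [31, 94, 155, 168, 176, 222, 227, 275]

All cut coordinates (distinct, sorted): [11, 31, 43, 50, 65, 69, 75, 84, 94, 108, 117, 128, 139, 154, 155, 168, 176, 181, 187, 211, 218, 222, 227, 242, 258, 275, 281]

Fragments:
  [0,11): 11 bp
  [11,31): 20 bp
  [31,43): 12 bp
  [43,50): 7 bp
  [50,65): 15 bp
  [65,69): 4 bp
  [69,75): 6 bp
  [75,84): 9 bp
  [84,94): 10 bp
  [94,108): 14 bp
  [108,117): 9 bp
  [117,128): 11 bp
  [128,139): 11 bp
  [139,154): 15 bp
  [154,155): 1 bp
  [155,168): 13 bp
  [168,176): 8 bp
  [176,181): 5 bp
  [181,187): 6 bp
  [187,211): 24 bp
  [211,218): 7 bp
  [218,222): 4 bp
  [222,227): 5 bp
  [227,242): 15 bp
  [242,258): 16 bp
  [258,275): 17 bp
  [275,281): 6 bp
  [281,290): 9 bp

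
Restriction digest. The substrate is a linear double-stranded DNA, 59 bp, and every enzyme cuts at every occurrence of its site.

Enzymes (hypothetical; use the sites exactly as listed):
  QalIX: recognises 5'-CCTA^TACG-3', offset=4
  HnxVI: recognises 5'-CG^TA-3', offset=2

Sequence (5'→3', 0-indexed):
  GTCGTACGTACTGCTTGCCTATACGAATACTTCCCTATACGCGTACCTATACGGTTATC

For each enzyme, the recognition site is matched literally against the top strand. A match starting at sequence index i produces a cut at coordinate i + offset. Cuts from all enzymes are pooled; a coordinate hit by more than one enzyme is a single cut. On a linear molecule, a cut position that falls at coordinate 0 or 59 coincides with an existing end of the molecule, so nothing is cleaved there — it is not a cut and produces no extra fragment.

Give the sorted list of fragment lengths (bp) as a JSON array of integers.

Site scan:
  QalIX CCTATACG/4: at [17, 33, 45] ⇒ [21, 37, 49]
  HnxVI CGTA/2: at [2, 6, 41] ⇒ [4, 8, 43]

Pooled cuts: [4, 8, 21, 37, 43, 49]

Fragment lengths:
  [0,4): 4 bp
  [4,8): 4 bp
  [8,21): 13 bp
  [21,37): 16 bp
  [37,43): 6 bp
  [43,49): 6 bp
  [49,59): 10 bp

[4,4,6,6,10,13,16]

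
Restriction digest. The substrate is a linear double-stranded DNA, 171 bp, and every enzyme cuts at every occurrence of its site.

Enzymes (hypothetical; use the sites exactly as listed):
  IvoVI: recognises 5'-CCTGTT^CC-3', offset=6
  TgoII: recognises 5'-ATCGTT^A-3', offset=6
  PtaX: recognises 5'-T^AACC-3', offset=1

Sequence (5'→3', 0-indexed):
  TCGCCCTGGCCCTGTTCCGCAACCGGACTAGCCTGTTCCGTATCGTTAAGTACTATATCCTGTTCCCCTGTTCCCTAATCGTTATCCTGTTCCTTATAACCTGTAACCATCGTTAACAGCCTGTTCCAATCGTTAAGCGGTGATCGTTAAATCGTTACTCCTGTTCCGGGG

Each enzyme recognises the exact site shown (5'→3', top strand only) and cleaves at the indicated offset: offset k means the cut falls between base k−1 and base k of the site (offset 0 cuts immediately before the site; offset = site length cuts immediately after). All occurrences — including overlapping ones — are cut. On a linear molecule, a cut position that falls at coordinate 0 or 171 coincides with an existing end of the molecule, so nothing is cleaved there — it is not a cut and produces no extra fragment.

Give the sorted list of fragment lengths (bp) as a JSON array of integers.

[6,6,7,8,8,8,9,9,10,10,11,11,14,16,17,21]

Per-enzyme occurrences:
  IvoVI (CCTGTTCC, off=6): starts [10, 31, 58, 66, 85, 119, 159] → cuts [16, 37, 64, 72, 91, 125, 165]
  TgoII (ATCGTTA, off=6): starts [41, 77, 108, 128, 142, 150] → cuts [47, 83, 114, 134, 148, 156]
  PtaX (TAACC, off=1): starts [96, 103] → cuts [97, 104]

Pooled cuts: [16, 37, 47, 64, 72, 83, 91, 97, 104, 114, 125, 134, 148, 156, 165]

Fragments:
  [0,16): 16 bp
  [16,37): 21 bp
  [37,47): 10 bp
  [47,64): 17 bp
  [64,72): 8 bp
  [72,83): 11 bp
  [83,91): 8 bp
  [91,97): 6 bp
  [97,104): 7 bp
  [104,114): 10 bp
  [114,125): 11 bp
  [125,134): 9 bp
  [134,148): 14 bp
  [148,156): 8 bp
  [156,165): 9 bp
  [165,171): 6 bp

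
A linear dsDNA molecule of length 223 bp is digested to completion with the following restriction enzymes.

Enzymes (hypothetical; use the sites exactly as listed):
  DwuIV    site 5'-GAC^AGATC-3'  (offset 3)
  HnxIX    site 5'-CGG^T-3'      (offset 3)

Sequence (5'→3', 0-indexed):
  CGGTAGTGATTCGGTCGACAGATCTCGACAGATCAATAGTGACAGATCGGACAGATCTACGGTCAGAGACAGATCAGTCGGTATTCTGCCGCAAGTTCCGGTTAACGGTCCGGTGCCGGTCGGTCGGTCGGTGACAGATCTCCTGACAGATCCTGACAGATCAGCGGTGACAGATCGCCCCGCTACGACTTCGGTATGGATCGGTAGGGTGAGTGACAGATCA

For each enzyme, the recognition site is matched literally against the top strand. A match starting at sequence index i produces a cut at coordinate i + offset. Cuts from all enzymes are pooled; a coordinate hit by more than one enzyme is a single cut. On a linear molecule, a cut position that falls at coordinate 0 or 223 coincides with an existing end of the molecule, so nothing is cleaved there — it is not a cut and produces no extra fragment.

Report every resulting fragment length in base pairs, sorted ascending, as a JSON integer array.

Scan for sites:
  DwuIV GACAGATC/3: at [16, 26, 40, 49, 67, 132, 144, 154, 168, 214] ⇒ [19, 29, 43, 52, 70, 135, 147, 157, 171, 217]
  HnxIX CGGT/3: at [0, 11, 59, 78, 98, 105, 110, 116, 120, 124, 128, 164, 191, 201] ⇒ [3, 14, 62, 81, 101, 108, 113, 119, 123, 127, 131, 167, 194, 204]

All cut coordinates (distinct, sorted): [3, 14, 19, 29, 43, 52, 62, 70, 81, 101, 108, 113, 119, 123, 127, 131, 135, 147, 157, 167, 171, 194, 204, 217]

Fragment lengths:
  [0,3): 3 bp
  [3,14): 11 bp
  [14,19): 5 bp
  [19,29): 10 bp
  [29,43): 14 bp
  [43,52): 9 bp
  [52,62): 10 bp
  [62,70): 8 bp
  [70,81): 11 bp
  [81,101): 20 bp
  [101,108): 7 bp
  [108,113): 5 bp
  [113,119): 6 bp
  [119,123): 4 bp
  [123,127): 4 bp
  [127,131): 4 bp
  [131,135): 4 bp
  [135,147): 12 bp
  [147,157): 10 bp
  [157,167): 10 bp
  [167,171): 4 bp
  [171,194): 23 bp
  [194,204): 10 bp
  [204,217): 13 bp
  [217,223): 6 bp

[3,4,4,4,4,4,5,5,6,6,7,8,9,10,10,10,10,10,11,11,12,13,14,20,23]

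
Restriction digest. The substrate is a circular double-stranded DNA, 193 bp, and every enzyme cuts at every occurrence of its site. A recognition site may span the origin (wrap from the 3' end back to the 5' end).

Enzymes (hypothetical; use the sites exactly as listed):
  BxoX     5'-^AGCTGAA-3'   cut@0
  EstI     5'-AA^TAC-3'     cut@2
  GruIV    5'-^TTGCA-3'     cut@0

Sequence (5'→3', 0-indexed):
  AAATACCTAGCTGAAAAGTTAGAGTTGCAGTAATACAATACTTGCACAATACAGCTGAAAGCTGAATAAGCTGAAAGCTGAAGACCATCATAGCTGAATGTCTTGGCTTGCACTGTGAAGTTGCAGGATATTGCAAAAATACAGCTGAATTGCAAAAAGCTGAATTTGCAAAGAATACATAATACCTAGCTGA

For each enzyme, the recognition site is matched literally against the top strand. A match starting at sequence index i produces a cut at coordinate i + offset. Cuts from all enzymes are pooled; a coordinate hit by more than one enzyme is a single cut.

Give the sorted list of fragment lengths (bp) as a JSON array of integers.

Per-enzyme occurrences:
  BxoX AGCTGAA/0: at [8, 52, 59, 68, 75, 91, 142, 157, 187] ⇒ [8, 52, 59, 68, 75, 91, 142, 157, 187]
  EstI AATAC/2: at [1, 31, 36, 47, 137, 173, 180] ⇒ [3, 33, 38, 49, 139, 175, 182]
  GruIV TTGCA/0: at [24, 41, 107, 120, 130, 149, 165] ⇒ [24, 41, 107, 120, 130, 149, 165]

Pooled cuts: [3, 8, 24, 33, 38, 41, 49, 52, 59, 68, 75, 91, 107, 120, 130, 139, 142, 149, 157, 165, 175, 182, 187]

Fragment lengths:
  3→8: 5 bp
  8→24: 16 bp
  24→33: 9 bp
  33→38: 5 bp
  38→41: 3 bp
  41→49: 8 bp
  49→52: 3 bp
  52→59: 7 bp
  59→68: 9 bp
  68→75: 7 bp
  75→91: 16 bp
  91→107: 16 bp
  107→120: 13 bp
  120→130: 10 bp
  130→139: 9 bp
  139→142: 3 bp
  142→149: 7 bp
  149→157: 8 bp
  157→165: 8 bp
  165→175: 10 bp
  175→182: 7 bp
  182→187: 5 bp
  187→3 (wrap): 193-187+3 = 9 bp

[3,3,3,5,5,5,7,7,7,7,8,8,8,9,9,9,9,10,10,13,16,16,16]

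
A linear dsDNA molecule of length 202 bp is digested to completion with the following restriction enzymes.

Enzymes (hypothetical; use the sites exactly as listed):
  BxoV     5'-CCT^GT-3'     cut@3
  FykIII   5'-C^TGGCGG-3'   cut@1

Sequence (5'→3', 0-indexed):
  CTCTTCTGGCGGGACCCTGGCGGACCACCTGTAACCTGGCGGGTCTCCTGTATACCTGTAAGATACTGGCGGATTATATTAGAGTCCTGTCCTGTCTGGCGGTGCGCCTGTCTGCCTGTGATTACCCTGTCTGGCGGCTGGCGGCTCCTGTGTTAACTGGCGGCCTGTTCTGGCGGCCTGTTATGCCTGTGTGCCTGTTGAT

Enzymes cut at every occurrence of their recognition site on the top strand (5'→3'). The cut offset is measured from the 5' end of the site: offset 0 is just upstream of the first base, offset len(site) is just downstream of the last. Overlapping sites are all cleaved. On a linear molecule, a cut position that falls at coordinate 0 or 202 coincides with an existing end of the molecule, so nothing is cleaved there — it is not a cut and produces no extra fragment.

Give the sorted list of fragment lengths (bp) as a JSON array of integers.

[3,3,4,5,6,6,6,7,8,8,8,8,9,9,9,9,11,11,11,13,13,13,22]

Scan for sites:
  BxoV CCTGT/3: at [27, 46, 54, 85, 90, 106, 114, 125, 146, 163, 176, 185, 193] ⇒ [30, 49, 57, 88, 93, 109, 117, 128, 149, 166, 179, 188, 196]
  FykIII CTGGCGG/1: at [5, 16, 35, 65, 95, 130, 137, 156, 169] ⇒ [6, 17, 36, 66, 96, 131, 138, 157, 170]

All cut coordinates (distinct, sorted): [6, 17, 30, 36, 49, 57, 66, 88, 93, 96, 109, 117, 128, 131, 138, 149, 157, 166, 170, 179, 188, 196]

Fragments:
  [0,6): 6 bp
  [6,17): 11 bp
  [17,30): 13 bp
  [30,36): 6 bp
  [36,49): 13 bp
  [49,57): 8 bp
  [57,66): 9 bp
  [66,88): 22 bp
  [88,93): 5 bp
  [93,96): 3 bp
  [96,109): 13 bp
  [109,117): 8 bp
  [117,128): 11 bp
  [128,131): 3 bp
  [131,138): 7 bp
  [138,149): 11 bp
  [149,157): 8 bp
  [157,166): 9 bp
  [166,170): 4 bp
  [170,179): 9 bp
  [179,188): 9 bp
  [188,196): 8 bp
  [196,202): 6 bp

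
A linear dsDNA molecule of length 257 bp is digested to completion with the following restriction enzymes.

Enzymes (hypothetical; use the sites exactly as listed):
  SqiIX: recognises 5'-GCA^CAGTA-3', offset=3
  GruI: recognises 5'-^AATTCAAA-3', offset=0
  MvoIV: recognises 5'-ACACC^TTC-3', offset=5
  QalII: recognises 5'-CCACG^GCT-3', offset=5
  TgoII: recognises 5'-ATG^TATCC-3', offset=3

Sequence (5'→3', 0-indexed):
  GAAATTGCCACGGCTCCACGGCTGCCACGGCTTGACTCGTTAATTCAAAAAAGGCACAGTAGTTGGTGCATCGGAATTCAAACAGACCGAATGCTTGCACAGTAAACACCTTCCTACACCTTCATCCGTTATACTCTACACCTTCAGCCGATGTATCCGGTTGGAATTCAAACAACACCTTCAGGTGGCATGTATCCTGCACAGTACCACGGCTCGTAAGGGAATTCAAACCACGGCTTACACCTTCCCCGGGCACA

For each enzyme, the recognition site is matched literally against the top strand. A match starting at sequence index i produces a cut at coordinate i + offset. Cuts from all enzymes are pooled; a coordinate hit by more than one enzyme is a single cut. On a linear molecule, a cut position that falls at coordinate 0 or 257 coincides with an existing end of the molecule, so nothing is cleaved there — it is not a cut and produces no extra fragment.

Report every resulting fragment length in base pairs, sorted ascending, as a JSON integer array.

[8,9,9,9,10,10,11,11,11,11,12,12,13,13,13,15,15,18,22,25]

Scan for sites:
  SqiIX GCACAGTA/3: at [53, 96, 198] ⇒ [56, 99, 201]
  GruI AATTCAAA/0: at [41, 74, 164, 222] ⇒ [41, 74, 164, 222]
  MvoIV ACACCTTC/5: at [105, 115, 137, 174, 239] ⇒ [110, 120, 142, 179, 244]
  QalII CCACGGCT/5: at [7, 15, 24, 206, 230] ⇒ [12, 20, 29, 211, 235]
  TgoII ATGTATCC/3: at [150, 189] ⇒ [153, 192]

Pooled cuts: [12, 20, 29, 41, 56, 74, 99, 110, 120, 142, 153, 164, 179, 192, 201, 211, 222, 235, 244]

Fragments:
  [0,12): 12 bp
  [12,20): 8 bp
  [20,29): 9 bp
  [29,41): 12 bp
  [41,56): 15 bp
  [56,74): 18 bp
  [74,99): 25 bp
  [99,110): 11 bp
  [110,120): 10 bp
  [120,142): 22 bp
  [142,153): 11 bp
  [153,164): 11 bp
  [164,179): 15 bp
  [179,192): 13 bp
  [192,201): 9 bp
  [201,211): 10 bp
  [211,222): 11 bp
  [222,235): 13 bp
  [235,244): 9 bp
  [244,257): 13 bp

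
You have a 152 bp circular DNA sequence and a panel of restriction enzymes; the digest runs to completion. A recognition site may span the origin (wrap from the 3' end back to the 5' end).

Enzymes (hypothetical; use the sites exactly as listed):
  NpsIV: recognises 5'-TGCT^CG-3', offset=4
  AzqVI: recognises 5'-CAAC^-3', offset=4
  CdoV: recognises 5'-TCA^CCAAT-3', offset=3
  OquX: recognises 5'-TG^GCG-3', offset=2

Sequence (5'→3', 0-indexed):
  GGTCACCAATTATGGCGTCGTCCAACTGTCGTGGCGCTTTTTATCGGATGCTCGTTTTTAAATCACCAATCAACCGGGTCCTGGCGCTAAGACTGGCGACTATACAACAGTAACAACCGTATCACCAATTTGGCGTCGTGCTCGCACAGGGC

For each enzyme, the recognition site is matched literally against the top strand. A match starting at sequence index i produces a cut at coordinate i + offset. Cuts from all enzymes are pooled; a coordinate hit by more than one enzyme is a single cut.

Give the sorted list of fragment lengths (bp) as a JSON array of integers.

[7,7,8,9,9,9,9,10,12,12,13,13,15,19]

Scan for sites:
  NpsIV (TGCTCG, off=4): starts [48, 138] → cuts [52, 142]
  AzqVI (CAAC, off=4): starts [22, 70, 104, 113] → cuts [26, 74, 108, 117]
  CdoV (TCACCAAT, off=3): starts [2, 62, 121] → cuts [5, 65, 124]
  OquX (TGGCG, off=2): starts [12, 31, 81, 93, 130] → cuts [14, 33, 83, 95, 132]

All cut coordinates (distinct, sorted): [5, 14, 26, 33, 52, 65, 74, 83, 95, 108, 117, 124, 132, 142]

Fragments:
  5→14: 9 bp
  14→26: 12 bp
  26→33: 7 bp
  33→52: 19 bp
  52→65: 13 bp
  65→74: 9 bp
  74→83: 9 bp
  83→95: 12 bp
  95→108: 13 bp
  108→117: 9 bp
  117→124: 7 bp
  124→132: 8 bp
  132→142: 10 bp
  142→5 (wrap): 152-142+5 = 15 bp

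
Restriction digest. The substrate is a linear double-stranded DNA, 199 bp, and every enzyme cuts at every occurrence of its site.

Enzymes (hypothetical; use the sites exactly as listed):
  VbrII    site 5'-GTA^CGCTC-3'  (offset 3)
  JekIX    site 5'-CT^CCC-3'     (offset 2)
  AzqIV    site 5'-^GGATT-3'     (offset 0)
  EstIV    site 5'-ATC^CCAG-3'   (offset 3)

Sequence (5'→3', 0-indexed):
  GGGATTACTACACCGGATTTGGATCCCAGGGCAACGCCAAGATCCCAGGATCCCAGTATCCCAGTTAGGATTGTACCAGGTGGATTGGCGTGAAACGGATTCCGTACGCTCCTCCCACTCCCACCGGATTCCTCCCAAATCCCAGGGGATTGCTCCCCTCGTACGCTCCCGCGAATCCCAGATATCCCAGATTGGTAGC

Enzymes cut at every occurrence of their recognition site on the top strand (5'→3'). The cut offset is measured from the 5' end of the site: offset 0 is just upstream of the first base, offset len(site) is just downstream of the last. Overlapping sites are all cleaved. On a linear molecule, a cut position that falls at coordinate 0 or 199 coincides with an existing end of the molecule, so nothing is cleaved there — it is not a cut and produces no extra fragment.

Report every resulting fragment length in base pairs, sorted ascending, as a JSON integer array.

[1,4,5,6,6,7,7,8,8,8,8,8,9,9,10,10,11,13,13,14,15,19]

Per-enzyme occurrences:
  VbrII (GTACGCTC, off=3): starts [103, 160] → cuts [106, 163]
  JekIX (CTCCC, off=2): starts [111, 117, 131, 152, 165] → cuts [113, 119, 133, 154, 167]
  AzqIV (GGATT, off=0): starts [1, 14, 67, 81, 96, 125, 146] → cuts [1, 14, 67, 81, 96, 125, 146]
  EstIV (ATCCCAG, off=3): starts [22, 41, 49, 57, 138, 174, 183] → cuts [25, 44, 52, 60, 141, 177, 186]

Pooled cuts: [1, 14, 25, 44, 52, 60, 67, 81, 96, 106, 113, 119, 125, 133, 141, 146, 154, 163, 167, 177, 186]

Fragments:
  [0,1): 1 bp
  [1,14): 13 bp
  [14,25): 11 bp
  [25,44): 19 bp
  [44,52): 8 bp
  [52,60): 8 bp
  [60,67): 7 bp
  [67,81): 14 bp
  [81,96): 15 bp
  [96,106): 10 bp
  [106,113): 7 bp
  [113,119): 6 bp
  [119,125): 6 bp
  [125,133): 8 bp
  [133,141): 8 bp
  [141,146): 5 bp
  [146,154): 8 bp
  [154,163): 9 bp
  [163,167): 4 bp
  [167,177): 10 bp
  [177,186): 9 bp
  [186,199): 13 bp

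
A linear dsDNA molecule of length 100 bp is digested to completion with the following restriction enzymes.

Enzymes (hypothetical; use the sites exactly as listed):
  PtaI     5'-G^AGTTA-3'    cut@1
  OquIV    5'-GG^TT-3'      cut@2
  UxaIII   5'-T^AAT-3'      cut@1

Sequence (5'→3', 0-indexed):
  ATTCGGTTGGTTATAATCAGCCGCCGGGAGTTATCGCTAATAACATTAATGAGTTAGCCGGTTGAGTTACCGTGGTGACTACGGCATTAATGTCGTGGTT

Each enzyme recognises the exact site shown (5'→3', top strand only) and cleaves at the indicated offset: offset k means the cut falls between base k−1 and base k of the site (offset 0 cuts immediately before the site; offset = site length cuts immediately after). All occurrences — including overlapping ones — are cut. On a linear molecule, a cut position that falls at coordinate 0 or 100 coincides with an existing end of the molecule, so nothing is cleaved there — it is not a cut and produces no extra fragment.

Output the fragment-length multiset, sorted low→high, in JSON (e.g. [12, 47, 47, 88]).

Site scan:
  PtaI (GAGTTA, off=1): starts [27, 50, 63] → cuts [28, 51, 64]
  OquIV (GGTT, off=2): starts [4, 8, 59, 96] → cuts [6, 10, 61, 98]
  UxaIII (TAAT, off=1): starts [13, 37, 46, 87] → cuts [14, 38, 47, 88]

Pooled cuts: [6, 10, 14, 28, 38, 47, 51, 61, 64, 88, 98]

Fragment lengths:
  [0,6): 6 bp
  [6,10): 4 bp
  [10,14): 4 bp
  [14,28): 14 bp
  [28,38): 10 bp
  [38,47): 9 bp
  [47,51): 4 bp
  [51,61): 10 bp
  [61,64): 3 bp
  [64,88): 24 bp
  [88,98): 10 bp
  [98,100): 2 bp

[2,3,4,4,4,6,9,10,10,10,14,24]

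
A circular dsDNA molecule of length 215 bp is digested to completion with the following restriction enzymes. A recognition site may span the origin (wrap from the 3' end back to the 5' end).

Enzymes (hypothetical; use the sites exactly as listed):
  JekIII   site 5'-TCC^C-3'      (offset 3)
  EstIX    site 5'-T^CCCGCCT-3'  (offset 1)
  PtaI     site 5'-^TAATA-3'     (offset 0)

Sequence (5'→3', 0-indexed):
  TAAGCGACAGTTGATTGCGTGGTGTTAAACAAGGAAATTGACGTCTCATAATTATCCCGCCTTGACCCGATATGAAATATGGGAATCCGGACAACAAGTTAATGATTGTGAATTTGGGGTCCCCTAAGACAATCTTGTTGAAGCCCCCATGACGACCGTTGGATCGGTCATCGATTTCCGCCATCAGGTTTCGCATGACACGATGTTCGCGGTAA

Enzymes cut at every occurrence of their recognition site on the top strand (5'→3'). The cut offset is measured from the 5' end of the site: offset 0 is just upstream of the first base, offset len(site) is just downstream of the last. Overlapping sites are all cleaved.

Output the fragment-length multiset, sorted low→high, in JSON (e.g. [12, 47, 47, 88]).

Scan for sites:
  JekIII (TCCC, off=3): starts [54, 119] → cuts [57, 122]
  EstIX (TCCCGCCT, off=1): starts [54] → cuts [55]
  PtaI (TAATA, off=0): starts [212] → cuts [212]

All cut coordinates (distinct, sorted): [55, 57, 122, 212]

Fragments:
  55→57: 2 bp
  57→122: 65 bp
  122→212: 90 bp
  212→55 (wrap): 215-212+55 = 58 bp

[2,58,65,90]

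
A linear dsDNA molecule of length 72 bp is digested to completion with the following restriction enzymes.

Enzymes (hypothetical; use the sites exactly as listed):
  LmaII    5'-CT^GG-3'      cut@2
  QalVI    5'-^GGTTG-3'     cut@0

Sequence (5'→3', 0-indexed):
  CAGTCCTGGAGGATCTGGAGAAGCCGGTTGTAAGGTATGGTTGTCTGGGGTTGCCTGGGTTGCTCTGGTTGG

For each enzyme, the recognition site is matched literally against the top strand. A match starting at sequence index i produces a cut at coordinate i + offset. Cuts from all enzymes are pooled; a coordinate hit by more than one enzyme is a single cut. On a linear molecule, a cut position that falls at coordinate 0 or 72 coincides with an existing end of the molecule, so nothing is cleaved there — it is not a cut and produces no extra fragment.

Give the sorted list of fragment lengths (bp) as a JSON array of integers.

Per-enzyme occurrences:
  LmaII (CTGG, off=2): starts [5, 14, 44, 54, 64] → cuts [7, 16, 46, 56, 66]
  QalVI (GGTTG, off=0): starts [25, 38, 48, 57, 66] → cuts [25, 38, 48, 57, 66]

All cut coordinates (distinct, sorted): [7, 16, 25, 38, 46, 48, 56, 57, 66]

Fragment lengths:
  [0,7): 7 bp
  [7,16): 9 bp
  [16,25): 9 bp
  [25,38): 13 bp
  [38,46): 8 bp
  [46,48): 2 bp
  [48,56): 8 bp
  [56,57): 1 bp
  [57,66): 9 bp
  [66,72): 6 bp

[1,2,6,7,8,8,9,9,9,13]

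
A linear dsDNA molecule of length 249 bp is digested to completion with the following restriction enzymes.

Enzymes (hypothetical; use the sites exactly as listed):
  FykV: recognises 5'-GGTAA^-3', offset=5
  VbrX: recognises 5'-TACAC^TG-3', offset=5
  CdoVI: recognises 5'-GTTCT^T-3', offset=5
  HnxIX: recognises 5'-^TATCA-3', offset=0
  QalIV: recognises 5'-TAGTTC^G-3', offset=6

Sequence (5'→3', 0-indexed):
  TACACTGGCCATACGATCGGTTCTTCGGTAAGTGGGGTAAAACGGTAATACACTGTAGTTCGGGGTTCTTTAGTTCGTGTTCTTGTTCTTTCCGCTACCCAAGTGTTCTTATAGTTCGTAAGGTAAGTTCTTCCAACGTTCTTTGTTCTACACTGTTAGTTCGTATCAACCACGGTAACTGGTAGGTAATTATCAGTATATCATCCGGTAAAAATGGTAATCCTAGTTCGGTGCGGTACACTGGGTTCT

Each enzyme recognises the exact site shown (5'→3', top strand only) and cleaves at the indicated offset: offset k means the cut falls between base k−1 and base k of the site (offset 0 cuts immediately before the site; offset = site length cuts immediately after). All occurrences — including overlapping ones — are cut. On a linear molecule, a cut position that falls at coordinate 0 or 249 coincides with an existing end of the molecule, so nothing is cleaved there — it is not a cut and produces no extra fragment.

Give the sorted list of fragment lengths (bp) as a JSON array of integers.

[1,1,5,5,5,6,7,7,7,8,8,8,8,8,8,9,9,9,9,9,11,11,11,12,13,15,19,20]

Per-enzyme occurrences:
  FykV (GGTAA, off=5): starts [26, 35, 43, 121, 173, 184, 206, 215] → cuts [31, 40, 48, 126, 178, 189, 211, 220]
  VbrX (TACACTG, off=5): starts [0, 48, 148, 236] → cuts [5, 53, 153, 241]
  CdoVI (GTTCTT, off=5): starts [19, 64, 78, 84, 104, 126, 137] → cuts [24, 69, 83, 89, 109, 131, 142]
  HnxIX (TATCA, off=0): starts [163, 190, 198] → cuts [163, 190, 198]
  QalIV (TAGTTCG, off=6): starts [55, 70, 111, 156, 223] → cuts [61, 76, 117, 162, 229]

Pooled cuts: [5, 24, 31, 40, 48, 53, 61, 69, 76, 83, 89, 109, 117, 126, 131, 142, 153, 162, 163, 178, 189, 190, 198, 211, 220, 229, 241]

Fragment lengths:
  [0,5): 5 bp
  [5,24): 19 bp
  [24,31): 7 bp
  [31,40): 9 bp
  [40,48): 8 bp
  [48,53): 5 bp
  [53,61): 8 bp
  [61,69): 8 bp
  [69,76): 7 bp
  [76,83): 7 bp
  [83,89): 6 bp
  [89,109): 20 bp
  [109,117): 8 bp
  [117,126): 9 bp
  [126,131): 5 bp
  [131,142): 11 bp
  [142,153): 11 bp
  [153,162): 9 bp
  [162,163): 1 bp
  [163,178): 15 bp
  [178,189): 11 bp
  [189,190): 1 bp
  [190,198): 8 bp
  [198,211): 13 bp
  [211,220): 9 bp
  [220,229): 9 bp
  [229,241): 12 bp
  [241,249): 8 bp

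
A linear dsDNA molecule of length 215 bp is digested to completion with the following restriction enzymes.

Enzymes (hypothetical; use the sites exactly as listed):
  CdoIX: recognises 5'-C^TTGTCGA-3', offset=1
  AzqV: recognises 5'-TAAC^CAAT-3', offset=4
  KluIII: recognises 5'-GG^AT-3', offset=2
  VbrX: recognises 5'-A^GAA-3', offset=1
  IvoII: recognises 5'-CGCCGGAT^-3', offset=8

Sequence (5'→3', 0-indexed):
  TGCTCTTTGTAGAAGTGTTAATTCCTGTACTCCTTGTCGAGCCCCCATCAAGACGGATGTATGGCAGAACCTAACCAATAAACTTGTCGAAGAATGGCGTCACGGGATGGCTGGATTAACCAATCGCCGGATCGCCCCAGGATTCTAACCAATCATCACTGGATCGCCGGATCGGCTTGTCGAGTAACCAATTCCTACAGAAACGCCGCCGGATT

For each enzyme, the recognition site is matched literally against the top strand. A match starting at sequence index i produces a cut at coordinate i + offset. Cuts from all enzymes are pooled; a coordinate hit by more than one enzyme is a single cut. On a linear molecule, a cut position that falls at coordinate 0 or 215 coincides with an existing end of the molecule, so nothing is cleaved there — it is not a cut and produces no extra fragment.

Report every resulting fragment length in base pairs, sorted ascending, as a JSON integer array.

Scan for sites:
  CdoIX (CTTGTCGA, off=1): starts [32, 82, 175] → cuts [33, 83, 176]
  AzqV (TAACCAAT, off=4): starts [71, 116, 145, 184] → cuts [75, 120, 149, 188]
  KluIII (GGAT, off=2): starts [54, 104, 112, 128, 139, 160, 168, 210] → cuts [56, 106, 114, 130, 141, 162, 170, 212]
  VbrX (AGAA, off=1): starts [10, 65, 90, 198] → cuts [11, 66, 91, 199]
  IvoII (CGCCGGAT, off=8): starts [124, 164, 206] → cuts [132, 172, 214]

All cut coordinates (distinct, sorted): [11, 33, 56, 66, 75, 83, 91, 106, 114, 120, 130, 132, 141, 149, 162, 170, 172, 176, 188, 199, 212, 214]

Fragment lengths:
  [0,11): 11 bp
  [11,33): 22 bp
  [33,56): 23 bp
  [56,66): 10 bp
  [66,75): 9 bp
  [75,83): 8 bp
  [83,91): 8 bp
  [91,106): 15 bp
  [106,114): 8 bp
  [114,120): 6 bp
  [120,130): 10 bp
  [130,132): 2 bp
  [132,141): 9 bp
  [141,149): 8 bp
  [149,162): 13 bp
  [162,170): 8 bp
  [170,172): 2 bp
  [172,176): 4 bp
  [176,188): 12 bp
  [188,199): 11 bp
  [199,212): 13 bp
  [212,214): 2 bp
  [214,215): 1 bp

[1,2,2,2,4,6,8,8,8,8,8,9,9,10,10,11,11,12,13,13,15,22,23]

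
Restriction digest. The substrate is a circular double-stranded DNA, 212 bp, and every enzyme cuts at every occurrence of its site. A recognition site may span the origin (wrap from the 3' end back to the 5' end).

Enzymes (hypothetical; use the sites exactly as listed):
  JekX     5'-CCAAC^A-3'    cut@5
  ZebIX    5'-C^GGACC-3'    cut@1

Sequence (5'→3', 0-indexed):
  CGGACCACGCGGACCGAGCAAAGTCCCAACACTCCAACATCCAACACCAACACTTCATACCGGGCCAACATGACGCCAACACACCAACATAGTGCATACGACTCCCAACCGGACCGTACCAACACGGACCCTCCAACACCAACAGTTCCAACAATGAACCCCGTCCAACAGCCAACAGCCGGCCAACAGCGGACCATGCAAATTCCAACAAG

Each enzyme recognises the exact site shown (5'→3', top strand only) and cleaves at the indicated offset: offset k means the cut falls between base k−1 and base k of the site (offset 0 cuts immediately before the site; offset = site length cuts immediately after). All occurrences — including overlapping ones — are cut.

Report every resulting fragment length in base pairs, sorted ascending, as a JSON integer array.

Per-enzyme occurrences:
  JekX (CCAACA, off=5): starts [25, 33, 40, 46, 64, 75, 83, 118, 132, 138, 147, 164, 171, 182, 204] → cuts [30, 38, 45, 51, 69, 80, 88, 123, 137, 143, 152, 169, 176, 187, 209]
  ZebIX (CGGACC, off=1): starts [0, 9, 109, 124, 189] → cuts [1, 10, 110, 125, 190]

All cut coordinates (distinct, sorted): [1, 10, 30, 38, 45, 51, 69, 80, 88, 110, 123, 125, 137, 143, 152, 169, 176, 187, 190, 209]

Fragment lengths:
  1→10: 9 bp
  10→30: 20 bp
  30→38: 8 bp
  38→45: 7 bp
  45→51: 6 bp
  51→69: 18 bp
  69→80: 11 bp
  80→88: 8 bp
  88→110: 22 bp
  110→123: 13 bp
  123→125: 2 bp
  125→137: 12 bp
  137→143: 6 bp
  143→152: 9 bp
  152→169: 17 bp
  169→176: 7 bp
  176→187: 11 bp
  187→190: 3 bp
  190→209: 19 bp
  209→1 (wrap): 212-209+1 = 4 bp

[2,3,4,6,6,7,7,8,8,9,9,11,11,12,13,17,18,19,20,22]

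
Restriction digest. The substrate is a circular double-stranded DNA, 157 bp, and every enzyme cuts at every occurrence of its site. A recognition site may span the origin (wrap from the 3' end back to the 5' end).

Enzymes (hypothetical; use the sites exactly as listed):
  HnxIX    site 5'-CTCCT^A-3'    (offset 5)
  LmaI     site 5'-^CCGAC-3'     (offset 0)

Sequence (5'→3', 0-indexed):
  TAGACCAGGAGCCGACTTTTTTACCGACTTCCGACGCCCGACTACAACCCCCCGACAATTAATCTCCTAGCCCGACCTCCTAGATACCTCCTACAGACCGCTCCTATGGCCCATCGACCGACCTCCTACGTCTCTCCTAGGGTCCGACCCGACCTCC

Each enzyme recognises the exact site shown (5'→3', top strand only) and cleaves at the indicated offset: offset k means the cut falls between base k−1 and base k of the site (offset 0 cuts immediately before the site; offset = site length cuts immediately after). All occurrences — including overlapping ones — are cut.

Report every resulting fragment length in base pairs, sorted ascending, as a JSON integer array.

Scan for sites:
  HnxIX (CTCCTA, off=5): starts [63, 76, 87, 100, 122, 133, 153] → cuts [1, 68, 81, 92, 105, 127, 138]
  LmaI (CCGAC, off=0): starts [11, 23, 30, 37, 51, 71, 117, 143, 148] → cuts [11, 23, 30, 37, 51, 71, 117, 143, 148]

All cut coordinates (distinct, sorted): [1, 11, 23, 30, 37, 51, 68, 71, 81, 92, 105, 117, 127, 138, 143, 148]

Fragments:
  1→11: 10 bp
  11→23: 12 bp
  23→30: 7 bp
  30→37: 7 bp
  37→51: 14 bp
  51→68: 17 bp
  68→71: 3 bp
  71→81: 10 bp
  81→92: 11 bp
  92→105: 13 bp
  105→117: 12 bp
  117→127: 10 bp
  127→138: 11 bp
  138→143: 5 bp
  143→148: 5 bp
  148→1 (wrap): 157-148+1 = 10 bp

[3,5,5,7,7,10,10,10,10,11,11,12,12,13,14,17]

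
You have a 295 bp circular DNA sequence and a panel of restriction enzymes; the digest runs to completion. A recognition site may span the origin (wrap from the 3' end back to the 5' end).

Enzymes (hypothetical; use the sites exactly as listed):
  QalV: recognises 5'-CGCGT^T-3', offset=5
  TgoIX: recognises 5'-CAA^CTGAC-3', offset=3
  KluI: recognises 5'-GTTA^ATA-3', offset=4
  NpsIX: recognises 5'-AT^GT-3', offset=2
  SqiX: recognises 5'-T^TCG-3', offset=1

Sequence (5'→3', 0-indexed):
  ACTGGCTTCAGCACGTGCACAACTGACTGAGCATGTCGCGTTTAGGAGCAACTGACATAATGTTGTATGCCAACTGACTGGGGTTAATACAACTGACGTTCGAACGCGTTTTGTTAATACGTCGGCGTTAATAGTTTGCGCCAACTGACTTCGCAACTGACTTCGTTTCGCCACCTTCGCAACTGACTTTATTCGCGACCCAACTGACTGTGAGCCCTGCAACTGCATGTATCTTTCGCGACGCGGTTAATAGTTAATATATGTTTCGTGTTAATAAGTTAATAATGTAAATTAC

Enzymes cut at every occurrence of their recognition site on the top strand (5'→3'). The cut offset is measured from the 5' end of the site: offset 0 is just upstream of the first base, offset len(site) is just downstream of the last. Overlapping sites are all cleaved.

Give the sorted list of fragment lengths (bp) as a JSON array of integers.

Per-enzyme occurrences:
  QalV (CGCGTT, off=5): starts [36, 104] → cuts [41, 109]
  TgoIX (CAACTGAC, off=3): starts [19, 48, 70, 89, 141, 153, 179, 200] → cuts [22, 51, 73, 92, 144, 156, 182, 203]
  KluI (GTTAATA, off=4): starts [82, 112, 126, 245, 252, 269, 277] → cuts [86, 116, 130, 249, 256, 273, 281]
  NpsIX (ATGT, off=2): starts [32, 59, 226, 260, 284] → cuts [34, 61, 228, 262, 286]
  SqiX (TTCG, off=1): starts [98, 149, 161, 166, 175, 191, 234, 264] → cuts [99, 150, 162, 167, 176, 192, 235, 265]

All cut coordinates (distinct, sorted): [22, 34, 41, 51, 61, 73, 86, 92, 99, 109, 116, 130, 144, 150, 156, 162, 167, 176, 182, 192, 203, 228, 235, 249, 256, 262, 265, 273, 281, 286]

Fragments:
  22→34: 12 bp
  34→41: 7 bp
  41→51: 10 bp
  51→61: 10 bp
  61→73: 12 bp
  73→86: 13 bp
  86→92: 6 bp
  92→99: 7 bp
  99→109: 10 bp
  109→116: 7 bp
  116→130: 14 bp
  130→144: 14 bp
  144→150: 6 bp
  150→156: 6 bp
  156→162: 6 bp
  162→167: 5 bp
  167→176: 9 bp
  176→182: 6 bp
  182→192: 10 bp
  192→203: 11 bp
  203→228: 25 bp
  228→235: 7 bp
  235→249: 14 bp
  249→256: 7 bp
  256→262: 6 bp
  262→265: 3 bp
  265→273: 8 bp
  273→281: 8 bp
  281→286: 5 bp
  286→22 (wrap): 295-286+22 = 31 bp

[3,5,5,6,6,6,6,6,6,7,7,7,7,7,8,8,9,10,10,10,10,11,12,12,13,14,14,14,25,31]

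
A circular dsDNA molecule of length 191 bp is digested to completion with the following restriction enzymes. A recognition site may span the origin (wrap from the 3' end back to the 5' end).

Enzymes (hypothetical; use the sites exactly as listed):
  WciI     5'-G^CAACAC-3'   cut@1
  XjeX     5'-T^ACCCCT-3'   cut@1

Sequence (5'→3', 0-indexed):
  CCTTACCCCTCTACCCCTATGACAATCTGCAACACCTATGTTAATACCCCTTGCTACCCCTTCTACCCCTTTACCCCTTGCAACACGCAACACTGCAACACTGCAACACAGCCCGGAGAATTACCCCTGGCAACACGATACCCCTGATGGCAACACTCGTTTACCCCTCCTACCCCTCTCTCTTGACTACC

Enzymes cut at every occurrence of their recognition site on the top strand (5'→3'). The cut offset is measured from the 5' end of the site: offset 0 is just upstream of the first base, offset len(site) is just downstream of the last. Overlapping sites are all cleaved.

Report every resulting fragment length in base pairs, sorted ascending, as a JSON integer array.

Per-enzyme occurrences:
  WciI GCAACAC/1: at [28, 79, 86, 94, 102, 129, 149] ⇒ [29, 80, 87, 95, 103, 130, 150]
  XjeX TACCCCT/1: at [3, 11, 44, 54, 63, 71, 121, 138, 161, 170, 187] ⇒ [4, 12, 45, 55, 64, 72, 122, 139, 162, 171, 188]

All cut coordinates (distinct, sorted): [4, 12, 29, 45, 55, 64, 72, 80, 87, 95, 103, 122, 130, 139, 150, 162, 171, 188]

Fragment lengths:
  4→12: 8 bp
  12→29: 17 bp
  29→45: 16 bp
  45→55: 10 bp
  55→64: 9 bp
  64→72: 8 bp
  72→80: 8 bp
  80→87: 7 bp
  87→95: 8 bp
  95→103: 8 bp
  103→122: 19 bp
  122→130: 8 bp
  130→139: 9 bp
  139→150: 11 bp
  150→162: 12 bp
  162→171: 9 bp
  171→188: 17 bp
  188→4 (wrap): 191-188+4 = 7 bp

[7,7,8,8,8,8,8,8,9,9,9,10,11,12,16,17,17,19]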